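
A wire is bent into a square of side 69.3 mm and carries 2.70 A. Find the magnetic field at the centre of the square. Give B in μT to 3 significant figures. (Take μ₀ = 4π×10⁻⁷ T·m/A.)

Each side is a finite straight segment at perpendicular distance d = a/(2 tan(π/4)) = 0.03465 m from the centre, with end-angles ±π/4.
One side contributes B₁ = (μ₀I/4πd)·2 sin(π/4) = 1.10×10⁻⁵ T.
All 4 sides add in the same direction: B = 4 × 1.10×10⁻⁵ = 4.41×10⁻⁵ T.

B ≈ 44.1 μT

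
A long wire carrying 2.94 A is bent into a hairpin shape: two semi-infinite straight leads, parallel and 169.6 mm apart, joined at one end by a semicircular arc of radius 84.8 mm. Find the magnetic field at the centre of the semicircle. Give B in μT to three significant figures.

The semicircular arc contributes B_arc = μ₀I·π/(4πR) = μ₀I/(4R) = 1.09×10⁻⁵ T.
Each semi-infinite lead is at perpendicular distance R = 0.0848 m from the centre, with the perpendicular foot at its near end, so it contributes μ₀I/(4πR); both point the same way, together 6.93×10⁻⁶ T.
Arc and leads all point the same direction: B = 1.09×10⁻⁵ + 6.93×10⁻⁶ = 1.78×10⁻⁵ T.

B ≈ 17.8 μT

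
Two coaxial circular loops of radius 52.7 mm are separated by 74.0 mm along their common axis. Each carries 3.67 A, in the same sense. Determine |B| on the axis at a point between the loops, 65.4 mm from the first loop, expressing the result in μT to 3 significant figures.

Each loop contributes B = μ₀IR²/[2(R²+z²)^(3/2)] on the axis, with z measured from that loop.
Loop 1 (z = 0.0654 m): B₁ = 1.08×10⁻⁵ T. Loop 2 (z = 0.0086 m): B₂ = 4.21×10⁻⁵ T.
The fields add: B = B₁ + B₂ = 5.29×10⁻⁵ T.

B ≈ 52.9 μT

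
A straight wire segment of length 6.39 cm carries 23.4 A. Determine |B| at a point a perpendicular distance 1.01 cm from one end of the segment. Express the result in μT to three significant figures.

B ≈ 229 μT

For a finite straight segment, B = (μ₀I/4πd)(sinθ₁ + sinθ₂), where θ₁, θ₂ are the angles from the perpendicular to each end.
The perpendicular foot is at one end, so the two end-offsets along the wire are 0 and L = 0.0639 m.
sinθ₁ = 0/√(0²+0.0101²) = 0.0000; sinθ₂ = 0.0639/√(0.0639²+0.0101²) = 0.9877.
B = (4π×10⁻⁷ × 23.4) / (4π × 0.0101) × (0.0000 + 0.9877) = 2.29×10⁻⁴ T.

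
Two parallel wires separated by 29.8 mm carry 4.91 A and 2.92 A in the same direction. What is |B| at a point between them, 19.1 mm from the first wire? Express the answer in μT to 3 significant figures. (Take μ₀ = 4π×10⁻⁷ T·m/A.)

B ≈ 3.17 μT

Each long wire gives B = μ₀I/(2πd). Distances are d₁ = 0.0191 m and d₂ = 0.0107 m.
B₁ = 5.14×10⁻⁵ T, B₂ = 5.46×10⁻⁵ T.
Between parallel currents the two contributions point in opposite directions, so they subtract. B = |B₁ − B₂| = |5.14×10⁻⁵ − 5.46×10⁻⁵| = 3.17×10⁻⁶ T.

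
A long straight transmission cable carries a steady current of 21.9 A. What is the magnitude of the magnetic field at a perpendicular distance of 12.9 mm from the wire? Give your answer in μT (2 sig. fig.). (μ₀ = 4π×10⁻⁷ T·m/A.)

B ≈ 340 μT

For an infinitely long straight wire, B = μ₀I/(2πd).
B = (4π×10⁻⁷ × 21.9) / (2π × 0.0129) = 3.40×10⁻⁴ T.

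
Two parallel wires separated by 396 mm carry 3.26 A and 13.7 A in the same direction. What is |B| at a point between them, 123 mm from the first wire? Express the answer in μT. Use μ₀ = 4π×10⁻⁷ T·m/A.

Each long wire gives B = μ₀I/(2πd). Distances are d₁ = 0.123 m and d₂ = 0.273 m.
B₁ = 5.30×10⁻⁶ T, B₂ = 1.00×10⁻⁵ T.
Between parallel currents the two contributions point in opposite directions, so they subtract. B = |B₁ − B₂| = |5.30×10⁻⁶ − 1.00×10⁻⁵| = 4.74×10⁻⁶ T.

B ≈ 4.74 μT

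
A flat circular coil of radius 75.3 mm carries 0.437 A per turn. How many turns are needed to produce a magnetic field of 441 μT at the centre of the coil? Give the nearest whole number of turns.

For an N-turn coil, B = Nμ₀I/(2R). A single turn gives B₁ = 3.65×10⁻⁶ T with R = 0.0753 m.
N = B/B₁ = 4.41×10⁻⁴ / 3.65×10⁻⁶ = 120.94.

N = 121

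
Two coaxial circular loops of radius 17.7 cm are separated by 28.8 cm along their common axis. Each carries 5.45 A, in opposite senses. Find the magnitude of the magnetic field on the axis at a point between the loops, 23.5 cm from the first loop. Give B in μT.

B ≈ 12.8 μT

Each loop contributes B = μ₀IR²/[2(R²+z²)^(3/2)] on the axis, with z measured from that loop.
Loop 1 (z = 0.235 m): B₁ = 4.21×10⁻⁶ T. Loop 2 (z = 0.053 m): B₂ = 1.70×10⁻⁵ T.
The fields oppose: B = |B₁ − B₂| = 1.28×10⁻⁵ T.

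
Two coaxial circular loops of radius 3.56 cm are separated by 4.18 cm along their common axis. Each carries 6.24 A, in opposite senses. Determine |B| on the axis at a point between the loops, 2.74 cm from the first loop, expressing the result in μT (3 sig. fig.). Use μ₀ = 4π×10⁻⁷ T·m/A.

Each loop contributes B = μ₀IR²/[2(R²+z²)^(3/2)] on the axis, with z measured from that loop.
Loop 1 (z = 0.0274 m): B₁ = 5.48×10⁻⁵ T. Loop 2 (z = 0.0144 m): B₂ = 8.77×10⁻⁵ T.
The fields oppose: B = |B₁ − B₂| = 3.29×10⁻⁵ T.

B ≈ 32.9 μT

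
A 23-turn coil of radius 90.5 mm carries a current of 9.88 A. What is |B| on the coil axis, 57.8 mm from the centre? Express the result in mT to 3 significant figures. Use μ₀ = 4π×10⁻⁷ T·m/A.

B ≈ 0.944 mT

For an N-turn flat coil, B = Nμ₀IR²/[2(R²+z²)^(3/2)] with R = 0.0905 m, z = 0.0578 m.
B = 23 × 4.11×10⁻⁵ T = 9.44×10⁻⁴ T.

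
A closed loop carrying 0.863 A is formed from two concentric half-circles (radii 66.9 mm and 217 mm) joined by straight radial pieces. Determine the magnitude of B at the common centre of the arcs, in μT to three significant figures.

The radial connectors point toward the centre, so dl × r̂ = 0 and they contribute nothing.
Each semicircle gives μ₀I/(4R): inner arc 4.05×10⁻⁶ T, outer arc 1.25×10⁻⁶ T.
The two arcs carry current in opposite angular senses, so their fields oppose: B = |4.05×10⁻⁶ − 1.25×10⁻⁶| = 2.80×10⁻⁶ T.

B ≈ 2.80 μT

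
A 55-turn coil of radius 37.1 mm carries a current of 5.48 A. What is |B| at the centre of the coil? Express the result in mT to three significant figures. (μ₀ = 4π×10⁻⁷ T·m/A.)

For an N-turn flat coil, B = Nμ₀I/(2R) with R = 0.0371 m.
B = 55 × 9.28×10⁻⁵ T = 5.10×10⁻³ T.

B ≈ 5.10 mT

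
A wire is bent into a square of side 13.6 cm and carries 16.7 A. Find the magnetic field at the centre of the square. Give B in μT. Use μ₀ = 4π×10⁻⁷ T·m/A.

Each side is a finite straight segment at perpendicular distance d = a/(2 tan(π/4)) = 0.068 m from the centre, with end-angles ±π/4.
One side contributes B₁ = (μ₀I/4πd)·2 sin(π/4) = 3.47×10⁻⁵ T.
All 4 sides add in the same direction: B = 4 × 3.47×10⁻⁵ = 1.39×10⁻⁴ T.

B ≈ 139 μT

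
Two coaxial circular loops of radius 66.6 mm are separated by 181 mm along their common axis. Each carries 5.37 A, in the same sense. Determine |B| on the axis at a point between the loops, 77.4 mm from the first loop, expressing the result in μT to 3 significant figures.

B ≈ 22.1 μT

Each loop contributes B = μ₀IR²/[2(R²+z²)^(3/2)] on the axis, with z measured from that loop.
Loop 1 (z = 0.0774 m): B₁ = 1.41×10⁻⁵ T. Loop 2 (z = 0.1036 m): B₂ = 8.01×10⁻⁶ T.
The fields add: B = B₁ + B₂ = 2.21×10⁻⁵ T.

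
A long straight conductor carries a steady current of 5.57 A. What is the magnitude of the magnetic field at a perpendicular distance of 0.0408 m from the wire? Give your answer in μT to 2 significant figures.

B ≈ 27 μT

For an infinitely long straight wire, B = μ₀I/(2πd).
B = (4π×10⁻⁷ × 5.57) / (2π × 0.0408) = 2.73×10⁻⁵ T.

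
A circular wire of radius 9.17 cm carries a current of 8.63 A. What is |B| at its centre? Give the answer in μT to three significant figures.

B ≈ 59.1 μT

At the centre of a circular loop the Biot–Savart law gives B = μ₀I/(2R).
B = (4π×10⁻⁷ × 8.63) / (2 × 0.0917) = 5.91×10⁻⁵ T.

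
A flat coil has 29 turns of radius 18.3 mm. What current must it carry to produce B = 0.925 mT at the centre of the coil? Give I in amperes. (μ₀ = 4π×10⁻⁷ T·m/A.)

I ≈ 0.929 A

For an N-turn coil, B = Nμ₀I/(2R) with R = 0.0183 m, so I = 2RB/(Nμ₀) = 2 × 0.0183 × 9.25×10⁻⁴ / (29 × 4π×10⁻⁷) = 0.929 A.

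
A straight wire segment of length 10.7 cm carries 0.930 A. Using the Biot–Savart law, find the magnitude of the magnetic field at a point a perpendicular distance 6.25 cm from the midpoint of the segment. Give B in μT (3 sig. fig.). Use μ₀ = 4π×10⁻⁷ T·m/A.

For a finite straight segment, B = (μ₀I/4πd)(sinθ₁ + sinθ₂), where θ₁, θ₂ are the angles from the perpendicular to each end.
The perpendicular from the point meets the wire at its midpoint, so each end is L/2 = 0.0535 m away along the wire.
sinθ₁ = 0.0535/√(0.0535²+0.0625²) = 0.6503; sinθ₂ = 0.0535/√(0.0535²+0.0625²) = 0.6503.
B = (4π×10⁻⁷ × 0.930) / (4π × 0.0625) × (0.6503 + 0.6503) = 1.94×10⁻⁶ T.

B ≈ 1.94 μT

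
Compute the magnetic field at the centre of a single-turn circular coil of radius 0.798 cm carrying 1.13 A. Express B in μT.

B ≈ 89.0 μT

At the centre of a circular loop the Biot–Savart law gives B = μ₀I/(2R).
B = (4π×10⁻⁷ × 1.13) / (2 × 0.00798) = 8.90×10⁻⁵ T.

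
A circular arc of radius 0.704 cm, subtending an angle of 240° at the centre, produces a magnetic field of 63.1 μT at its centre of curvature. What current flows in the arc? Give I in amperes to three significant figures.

For a circular arc, B = μ₀Iφ/(4πR) with φ in radians; here φ = 4.189 rad.
So I = 4πRB/(μ₀φ) = 4π × 0.00704 × 6.31×10⁻⁵ / (4π×10⁻⁷ × 4.189) = 1.06 A.

I ≈ 1.06 A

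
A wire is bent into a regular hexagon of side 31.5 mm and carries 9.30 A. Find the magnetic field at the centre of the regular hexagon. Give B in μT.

B ≈ 205 μT

Each side is a finite straight segment at perpendicular distance d = a/(2 tan(π/6)) = 0.02728 m from the centre, with end-angles ±π/6.
One side contributes B₁ = (μ₀I/4πd)·2 sin(π/6) = 3.41×10⁻⁵ T.
All 6 sides add in the same direction: B = 6 × 3.41×10⁻⁵ = 2.05×10⁻⁴ T.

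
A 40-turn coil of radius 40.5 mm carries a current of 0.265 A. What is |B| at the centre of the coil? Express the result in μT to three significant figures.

B ≈ 164 μT

For an N-turn flat coil, B = Nμ₀I/(2R) with R = 0.0405 m.
B = 40 × 4.11×10⁻⁶ T = 1.64×10⁻⁴ T.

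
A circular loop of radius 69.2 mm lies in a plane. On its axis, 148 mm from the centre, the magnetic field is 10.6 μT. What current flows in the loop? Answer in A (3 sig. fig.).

On the axis of a loop, B = μ₀IR²/[2(R²+z²)^(3/2)], so I = 2B(R²+z²)^(3/2)/(μ₀R²).
R² + z² = 0.004789 + 0.0219 = 0.02669 m²; raised to 3/2 gives 4.36×10⁻³ m³.
I = 2 × 1.06×10⁻⁵ × 4.36×10⁻³ / (1.26×10⁻⁶ × 0.004789) = 15.4 A.

I ≈ 15.4 A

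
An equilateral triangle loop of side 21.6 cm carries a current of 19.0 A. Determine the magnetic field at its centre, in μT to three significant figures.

Each side is a finite straight segment at perpendicular distance d = a/(2 tan(π/3)) = 0.06235 m from the centre, with end-angles ±π/3.
One side contributes B₁ = (μ₀I/4πd)·2 sin(π/3) = 5.28×10⁻⁵ T.
All 3 sides add in the same direction: B = 3 × 5.28×10⁻⁵ = 1.58×10⁻⁴ T.

B ≈ 158 μT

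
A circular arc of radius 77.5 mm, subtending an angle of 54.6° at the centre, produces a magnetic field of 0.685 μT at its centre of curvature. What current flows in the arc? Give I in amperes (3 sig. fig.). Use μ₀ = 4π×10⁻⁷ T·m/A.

For a circular arc, B = μ₀Iφ/(4πR) with φ in radians; here φ = 0.9529 rad.
So I = 4πRB/(μ₀φ) = 4π × 0.0775 × 6.85×10⁻⁷ / (4π×10⁻⁷ × 0.9529) = 0.557 A.

I ≈ 0.557 A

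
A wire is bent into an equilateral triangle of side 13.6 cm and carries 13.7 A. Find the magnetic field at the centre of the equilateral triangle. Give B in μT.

Each side is a finite straight segment at perpendicular distance d = a/(2 tan(π/3)) = 0.03926 m from the centre, with end-angles ±π/3.
One side contributes B₁ = (μ₀I/4πd)·2 sin(π/3) = 6.04×10⁻⁵ T.
All 3 sides add in the same direction: B = 3 × 6.04×10⁻⁵ = 1.81×10⁻⁴ T.

B ≈ 181 μT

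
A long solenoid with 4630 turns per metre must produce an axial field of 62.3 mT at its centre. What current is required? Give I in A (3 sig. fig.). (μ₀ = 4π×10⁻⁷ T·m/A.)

I ≈ 10.7 A

Inside a long solenoid B = μ₀nI with n = 4630 m⁻¹, so I = B/(μ₀n).
I = 6.23×10⁻² / (4π×10⁻⁷ × 4630) = 10.7 A.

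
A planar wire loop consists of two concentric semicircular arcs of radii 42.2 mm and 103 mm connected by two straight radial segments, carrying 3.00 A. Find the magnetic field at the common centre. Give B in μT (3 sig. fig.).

B ≈ 13.2 μT

The radial connectors point toward the centre, so dl × r̂ = 0 and they contribute nothing.
Each semicircle gives μ₀I/(4R): inner arc 2.23×10⁻⁵ T, outer arc 9.15×10⁻⁶ T.
The two arcs carry current in opposite angular senses, so their fields oppose: B = |2.23×10⁻⁵ − 9.15×10⁻⁶| = 1.32×10⁻⁵ T.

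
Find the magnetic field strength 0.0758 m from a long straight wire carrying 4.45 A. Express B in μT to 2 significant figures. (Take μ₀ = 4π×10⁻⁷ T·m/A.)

For an infinitely long straight wire, B = μ₀I/(2πd).
B = (4π×10⁻⁷ × 4.45) / (2π × 0.0758) = 1.17×10⁻⁵ T.

B ≈ 12 μT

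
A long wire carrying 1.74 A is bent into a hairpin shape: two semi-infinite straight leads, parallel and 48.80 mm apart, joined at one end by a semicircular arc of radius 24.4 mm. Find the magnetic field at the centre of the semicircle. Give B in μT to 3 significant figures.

The semicircular arc contributes B_arc = μ₀I·π/(4πR) = μ₀I/(4R) = 2.24×10⁻⁵ T.
Each semi-infinite lead is at perpendicular distance R = 0.0244 m from the centre, with the perpendicular foot at its near end, so it contributes μ₀I/(4πR); both point the same way, together 1.43×10⁻⁵ T.
Arc and leads all point the same direction: B = 2.24×10⁻⁵ + 1.43×10⁻⁵ = 3.67×10⁻⁵ T.

B ≈ 36.7 μT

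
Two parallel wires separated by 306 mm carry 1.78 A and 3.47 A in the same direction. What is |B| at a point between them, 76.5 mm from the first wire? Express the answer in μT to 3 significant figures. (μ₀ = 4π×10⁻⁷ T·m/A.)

Each long wire gives B = μ₀I/(2πd). Distances are d₁ = 0.0765 m and d₂ = 0.2295 m.
B₁ = 4.65×10⁻⁶ T, B₂ = 3.02×10⁻⁶ T.
Between parallel currents the two contributions point in opposite directions, so they subtract. B = |B₁ − B₂| = |4.65×10⁻⁶ − 3.02×10⁻⁶| = 1.63×10⁻⁶ T.

B ≈ 1.63 μT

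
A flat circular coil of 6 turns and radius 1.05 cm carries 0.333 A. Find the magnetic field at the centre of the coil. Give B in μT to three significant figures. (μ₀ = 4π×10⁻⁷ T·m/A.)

For an N-turn flat coil, B = Nμ₀I/(2R) with R = 0.0105 m.
B = 6 × 1.99×10⁻⁵ T = 1.20×10⁻⁴ T.

B ≈ 120 μT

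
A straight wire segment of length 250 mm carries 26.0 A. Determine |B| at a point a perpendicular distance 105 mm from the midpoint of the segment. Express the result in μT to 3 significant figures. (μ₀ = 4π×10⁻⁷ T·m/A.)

For a finite straight segment, B = (μ₀I/4πd)(sinθ₁ + sinθ₂), where θ₁, θ₂ are the angles from the perpendicular to each end.
The perpendicular from the point meets the wire at its midpoint, so each end is L/2 = 0.125 m away along the wire.
sinθ₁ = 0.125/√(0.125²+0.105²) = 0.7657; sinθ₂ = 0.125/√(0.125²+0.105²) = 0.7657.
B = (4π×10⁻⁷ × 26.0) / (4π × 0.105) × (0.7657 + 0.7657) = 3.79×10⁻⁵ T.

B ≈ 37.9 μT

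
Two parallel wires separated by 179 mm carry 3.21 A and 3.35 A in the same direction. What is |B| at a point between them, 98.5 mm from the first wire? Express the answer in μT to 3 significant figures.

B ≈ 1.81 μT

Each long wire gives B = μ₀I/(2πd). Distances are d₁ = 0.0985 m and d₂ = 0.0805 m.
B₁ = 6.52×10⁻⁶ T, B₂ = 8.32×10⁻⁶ T.
Between parallel currents the two contributions point in opposite directions, so they subtract. B = |B₁ − B₂| = |6.52×10⁻⁶ − 8.32×10⁻⁶| = 1.81×10⁻⁶ T.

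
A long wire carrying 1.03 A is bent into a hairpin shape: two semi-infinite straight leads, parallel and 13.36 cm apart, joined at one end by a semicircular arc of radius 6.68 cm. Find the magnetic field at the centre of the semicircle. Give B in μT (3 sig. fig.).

The semicircular arc contributes B_arc = μ₀I·π/(4πR) = μ₀I/(4R) = 4.84×10⁻⁶ T.
Each semi-infinite lead is at perpendicular distance R = 0.0668 m from the centre, with the perpendicular foot at its near end, so it contributes μ₀I/(4πR); both point the same way, together 3.08×10⁻⁶ T.
Arc and leads all point the same direction: B = 4.84×10⁻⁶ + 3.08×10⁻⁶ = 7.93×10⁻⁶ T.

B ≈ 7.93 μT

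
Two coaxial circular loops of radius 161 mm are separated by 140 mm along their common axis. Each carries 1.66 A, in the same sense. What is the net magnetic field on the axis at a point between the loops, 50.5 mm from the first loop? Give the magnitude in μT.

Each loop contributes B = μ₀IR²/[2(R²+z²)^(3/2)] on the axis, with z measured from that loop.
Loop 1 (z = 0.0505 m): B₁ = 5.63×10⁻⁶ T. Loop 2 (z = 0.0895 m): B₂ = 4.33×10⁻⁶ T.
The fields add: B = B₁ + B₂ = 9.95×10⁻⁶ T.

B ≈ 9.95 μT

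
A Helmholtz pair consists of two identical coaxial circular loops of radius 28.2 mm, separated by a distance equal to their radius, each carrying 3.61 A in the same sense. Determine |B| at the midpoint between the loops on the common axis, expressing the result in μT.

Each loop contributes B = μ₀IR²/[2(R²+z²)^(3/2)] on the axis, with z measured from that loop.
Loop 1 (z = 0.0141 m): B₁ = 5.76×10⁻⁵ T. Loop 2 (z = 0.0141 m): B₂ = 5.76×10⁻⁵ T.
The fields add: B = B₁ + B₂ = 1.15×10⁻⁴ T.

B ≈ 115 μT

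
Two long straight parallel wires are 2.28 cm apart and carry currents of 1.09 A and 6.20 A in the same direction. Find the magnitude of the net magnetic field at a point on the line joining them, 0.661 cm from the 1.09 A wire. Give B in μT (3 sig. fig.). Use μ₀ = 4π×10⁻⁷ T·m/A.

B ≈ 43.6 μT

Each long wire gives B = μ₀I/(2πd). Distances are d₁ = 0.00661 m and d₂ = 0.01619 m.
B₁ = 3.30×10⁻⁵ T, B₂ = 7.66×10⁻⁵ T.
Between parallel currents the two contributions point in opposite directions, so they subtract. B = |B₁ − B₂| = |3.30×10⁻⁵ − 7.66×10⁻⁵| = 4.36×10⁻⁵ T.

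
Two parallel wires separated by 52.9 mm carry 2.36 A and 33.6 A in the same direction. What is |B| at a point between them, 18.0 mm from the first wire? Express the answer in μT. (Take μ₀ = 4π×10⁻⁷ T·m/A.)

Each long wire gives B = μ₀I/(2πd). Distances are d₁ = 0.018 m and d₂ = 0.0349 m.
B₁ = 2.62×10⁻⁵ T, B₂ = 1.93×10⁻⁴ T.
Between parallel currents the two contributions point in opposite directions, so they subtract. B = |B₁ − B₂| = |2.62×10⁻⁵ − 1.93×10⁻⁴| = 1.66×10⁻⁴ T.

B ≈ 166 μT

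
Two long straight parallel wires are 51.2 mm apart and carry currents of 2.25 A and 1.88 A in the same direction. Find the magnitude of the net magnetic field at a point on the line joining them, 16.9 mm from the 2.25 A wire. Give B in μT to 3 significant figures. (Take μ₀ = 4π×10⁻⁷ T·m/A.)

B ≈ 15.7 μT

Each long wire gives B = μ₀I/(2πd). Distances are d₁ = 0.0169 m and d₂ = 0.0343 m.
B₁ = 2.66×10⁻⁵ T, B₂ = 1.10×10⁻⁵ T.
Between parallel currents the two contributions point in opposite directions, so they subtract. B = |B₁ − B₂| = |2.66×10⁻⁵ − 1.10×10⁻⁵| = 1.57×10⁻⁵ T.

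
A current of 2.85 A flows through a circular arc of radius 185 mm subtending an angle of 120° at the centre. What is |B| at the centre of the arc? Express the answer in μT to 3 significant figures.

The Biot–Savart field of a circular arc at its centre is B = μ₀Iφ/(4πR), with φ = 2.094 rad.
B = (4π×10⁻⁷ × 2.85 × 2.094) / (4π × 0.185) = 3.23×10⁻⁶ T.

B ≈ 3.23 μT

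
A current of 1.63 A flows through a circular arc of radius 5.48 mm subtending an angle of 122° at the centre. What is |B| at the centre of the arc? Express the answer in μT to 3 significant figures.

The Biot–Savart field of a circular arc at its centre is B = μ₀Iφ/(4πR), with φ = 2.129 rad.
B = (4π×10⁻⁷ × 1.63 × 2.129) / (4π × 0.00548) = 6.33×10⁻⁵ T.

B ≈ 63.3 μT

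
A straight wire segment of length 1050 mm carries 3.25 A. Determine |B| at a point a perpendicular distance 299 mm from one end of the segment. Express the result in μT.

For a finite straight segment, B = (μ₀I/4πd)(sinθ₁ + sinθ₂), where θ₁, θ₂ are the angles from the perpendicular to each end.
The perpendicular foot is at one end, so the two end-offsets along the wire are 0 and L = 1.05 m.
sinθ₁ = 0/√(0²+0.299²) = 0.0000; sinθ₂ = 1.05/√(1.05²+0.299²) = 0.9618.
B = (4π×10⁻⁷ × 3.25) / (4π × 0.299) × (0.0000 + 0.9618) = 1.05×10⁻⁶ T.

B ≈ 1.05 μT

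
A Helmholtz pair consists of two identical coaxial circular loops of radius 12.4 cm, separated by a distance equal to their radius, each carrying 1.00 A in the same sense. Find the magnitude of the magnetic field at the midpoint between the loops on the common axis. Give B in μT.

Each loop contributes B = μ₀IR²/[2(R²+z²)^(3/2)] on the axis, with z measured from that loop.
Loop 1 (z = 0.062 m): B₁ = 3.63×10⁻⁶ T. Loop 2 (z = 0.062 m): B₂ = 3.63×10⁻⁶ T.
The fields add: B = B₁ + B₂ = 7.25×10⁻⁶ T.

B ≈ 7.25 μT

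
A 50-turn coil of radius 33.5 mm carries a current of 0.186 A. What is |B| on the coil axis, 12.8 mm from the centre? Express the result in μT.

For an N-turn flat coil, B = Nμ₀IR²/[2(R²+z²)^(3/2)] with R = 0.0335 m, z = 0.0128 m.
B = 50 × 2.84×10⁻⁶ T = 1.42×10⁻⁴ T.

B ≈ 142 μT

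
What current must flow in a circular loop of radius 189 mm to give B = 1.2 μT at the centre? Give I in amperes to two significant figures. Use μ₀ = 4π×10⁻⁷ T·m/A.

I ≈ 0.36 A

At the centre of a circular loop B = μ₀I/(2R), so I = 2RB/μ₀.
With R = 0.189 m, I = 2 × 0.189 × 1.20×10⁻⁶ / (4π×10⁻⁷) = 0.361 A.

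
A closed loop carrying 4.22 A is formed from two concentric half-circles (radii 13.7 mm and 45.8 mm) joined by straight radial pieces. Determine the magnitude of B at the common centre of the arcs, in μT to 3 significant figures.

The radial connectors point toward the centre, so dl × r̂ = 0 and they contribute nothing.
Each semicircle gives μ₀I/(4R): inner arc 9.68×10⁻⁵ T, outer arc 2.89×10⁻⁵ T.
The two arcs carry current in opposite angular senses, so their fields oppose: B = |9.68×10⁻⁵ − 2.89×10⁻⁵| = 6.78×10⁻⁵ T.

B ≈ 67.8 μT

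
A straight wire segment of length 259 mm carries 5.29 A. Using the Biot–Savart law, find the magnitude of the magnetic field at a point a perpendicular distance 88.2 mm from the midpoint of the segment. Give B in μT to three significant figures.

B ≈ 9.91 μT

For a finite straight segment, B = (μ₀I/4πd)(sinθ₁ + sinθ₂), where θ₁, θ₂ are the angles from the perpendicular to each end.
The perpendicular from the point meets the wire at its midpoint, so each end is L/2 = 0.1295 m away along the wire.
sinθ₁ = 0.1295/√(0.1295²+0.0882²) = 0.8265; sinθ₂ = 0.1295/√(0.1295²+0.0882²) = 0.8265.
B = (4π×10⁻⁷ × 5.29) / (4π × 0.0882) × (0.8265 + 0.8265) = 9.91×10⁻⁶ T.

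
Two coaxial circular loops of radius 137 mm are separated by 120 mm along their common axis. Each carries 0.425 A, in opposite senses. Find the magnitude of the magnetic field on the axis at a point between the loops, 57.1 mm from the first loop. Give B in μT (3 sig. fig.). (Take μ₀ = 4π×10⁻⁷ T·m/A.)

Each loop contributes B = μ₀IR²/[2(R²+z²)^(3/2)] on the axis, with z measured from that loop.
Loop 1 (z = 0.0571 m): B₁ = 1.53×10⁻⁶ T. Loop 2 (z = 0.0629 m): B₂ = 1.46×10⁻⁶ T.
The fields oppose: B = |B₁ − B₂| = 6.99×10⁻⁸ T.

B ≈ 0.0699 μT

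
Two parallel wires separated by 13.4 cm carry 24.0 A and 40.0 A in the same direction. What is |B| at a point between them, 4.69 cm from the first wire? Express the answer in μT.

B ≈ 10.5 μT

Each long wire gives B = μ₀I/(2πd). Distances are d₁ = 0.0469 m and d₂ = 0.0871 m.
B₁ = 1.02×10⁻⁴ T, B₂ = 9.18×10⁻⁵ T.
Between parallel currents the two contributions point in opposite directions, so they subtract. B = |B₁ − B₂| = |1.02×10⁻⁴ − 9.18×10⁻⁵| = 1.05×10⁻⁵ T.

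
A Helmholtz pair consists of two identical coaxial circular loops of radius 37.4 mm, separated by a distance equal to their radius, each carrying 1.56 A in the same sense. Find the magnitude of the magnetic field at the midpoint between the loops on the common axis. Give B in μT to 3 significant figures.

B ≈ 37.5 μT

Each loop contributes B = μ₀IR²/[2(R²+z²)^(3/2)] on the axis, with z measured from that loop.
Loop 1 (z = 0.0187 m): B₁ = 1.88×10⁻⁵ T. Loop 2 (z = 0.0187 m): B₂ = 1.88×10⁻⁵ T.
The fields add: B = B₁ + B₂ = 3.75×10⁻⁵ T.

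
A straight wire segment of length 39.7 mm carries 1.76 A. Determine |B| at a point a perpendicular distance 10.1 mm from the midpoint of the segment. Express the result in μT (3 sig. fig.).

For a finite straight segment, B = (μ₀I/4πd)(sinθ₁ + sinθ₂), where θ₁, θ₂ are the angles from the perpendicular to each end.
The perpendicular from the point meets the wire at its midpoint, so each end is L/2 = 0.01985 m away along the wire.
sinθ₁ = 0.01985/√(0.01985²+0.0101²) = 0.8913; sinθ₂ = 0.01985/√(0.01985²+0.0101²) = 0.8913.
B = (4π×10⁻⁷ × 1.76) / (4π × 0.0101) × (0.8913 + 0.8913) = 3.11×10⁻⁵ T.

B ≈ 31.1 μT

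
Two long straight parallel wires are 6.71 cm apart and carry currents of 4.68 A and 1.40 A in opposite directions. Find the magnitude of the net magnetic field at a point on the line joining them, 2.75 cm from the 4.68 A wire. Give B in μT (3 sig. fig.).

Each long wire gives B = μ₀I/(2πd). Distances are d₁ = 0.0275 m and d₂ = 0.0396 m.
B₁ = 3.40×10⁻⁵ T, B₂ = 7.07×10⁻⁶ T.
Between antiparallel currents both contributions point the same way, so they add. B = B₁ + B₂ = 3.40×10⁻⁵ + 7.07×10⁻⁶ = 4.11×10⁻⁵ T.

B ≈ 41.1 μT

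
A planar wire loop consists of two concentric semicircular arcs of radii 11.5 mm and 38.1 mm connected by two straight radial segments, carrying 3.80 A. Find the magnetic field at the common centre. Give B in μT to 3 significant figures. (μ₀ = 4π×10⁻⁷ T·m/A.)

The radial connectors point toward the centre, so dl × r̂ = 0 and they contribute nothing.
Each semicircle gives μ₀I/(4R): inner arc 1.04×10⁻⁴ T, outer arc 3.13×10⁻⁵ T.
The two arcs carry current in opposite angular senses, so their fields oppose: B = |1.04×10⁻⁴ − 3.13×10⁻⁵| = 7.25×10⁻⁵ T.

B ≈ 72.5 μT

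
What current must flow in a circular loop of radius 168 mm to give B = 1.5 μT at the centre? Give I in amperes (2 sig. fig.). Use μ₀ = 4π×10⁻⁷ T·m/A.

At the centre of a circular loop B = μ₀I/(2R), so I = 2RB/μ₀.
With R = 0.168 m, I = 2 × 0.168 × 1.50×10⁻⁶ / (4π×10⁻⁷) = 0.401 A.

I ≈ 0.40 A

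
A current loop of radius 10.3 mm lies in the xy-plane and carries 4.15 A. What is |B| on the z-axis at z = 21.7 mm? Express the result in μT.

B ≈ 20.0 μT

On the axis of a circular loop, B = μ₀IR² / [2(R²+z²)^(3/2)].
R² + z² = (0.0103)² + (0.0217)² = 0.000577 m², and (R²+z²)^(3/2) = 1.39×10⁻⁵ m³.
B = (4π×10⁻⁷ × 4.15 × 0.0001061) / (2 × 1.39×10⁻⁵) = 2.00×10⁻⁵ T.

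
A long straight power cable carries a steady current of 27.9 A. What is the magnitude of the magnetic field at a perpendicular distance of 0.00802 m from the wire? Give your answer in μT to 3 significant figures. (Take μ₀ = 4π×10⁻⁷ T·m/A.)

B ≈ 696 μT

For an infinitely long straight wire, B = μ₀I/(2πd).
B = (4π×10⁻⁷ × 27.9) / (2π × 0.00802) = 6.96×10⁻⁴ T.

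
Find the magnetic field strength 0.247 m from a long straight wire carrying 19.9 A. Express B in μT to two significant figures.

B ≈ 16 μT

For an infinitely long straight wire, B = μ₀I/(2πd).
B = (4π×10⁻⁷ × 19.9) / (2π × 0.247) = 1.61×10⁻⁵ T.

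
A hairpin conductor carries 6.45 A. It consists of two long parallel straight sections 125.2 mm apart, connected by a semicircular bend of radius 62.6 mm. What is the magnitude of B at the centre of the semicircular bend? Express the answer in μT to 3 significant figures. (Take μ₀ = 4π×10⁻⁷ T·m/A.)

The semicircular arc contributes B_arc = μ₀I·π/(4πR) = μ₀I/(4R) = 3.24×10⁻⁵ T.
Each semi-infinite lead is at perpendicular distance R = 0.0626 m from the centre, with the perpendicular foot at its near end, so it contributes μ₀I/(4πR); both point the same way, together 2.06×10⁻⁵ T.
Arc and leads all point the same direction: B = 3.24×10⁻⁵ + 2.06×10⁻⁵ = 5.30×10⁻⁵ T.

B ≈ 53.0 μT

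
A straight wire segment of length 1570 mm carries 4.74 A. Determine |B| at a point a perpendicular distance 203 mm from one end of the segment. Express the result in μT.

For a finite straight segment, B = (μ₀I/4πd)(sinθ₁ + sinθ₂), where θ₁, θ₂ are the angles from the perpendicular to each end.
The perpendicular foot is at one end, so the two end-offsets along the wire are 0 and L = 1.57 m.
sinθ₁ = 0/√(0²+0.203²) = 0.0000; sinθ₂ = 1.57/√(1.57²+0.203²) = 0.9917.
B = (4π×10⁻⁷ × 4.74) / (4π × 0.203) × (0.0000 + 0.9917) = 2.32×10⁻⁶ T.

B ≈ 2.32 μT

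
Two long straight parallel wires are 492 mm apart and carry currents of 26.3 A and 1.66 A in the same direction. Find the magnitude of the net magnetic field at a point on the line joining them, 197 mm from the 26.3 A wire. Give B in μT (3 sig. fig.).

Each long wire gives B = μ₀I/(2πd). Distances are d₁ = 0.197 m and d₂ = 0.295 m.
B₁ = 2.67×10⁻⁵ T, B₂ = 1.13×10⁻⁶ T.
Between parallel currents the two contributions point in opposite directions, so they subtract. B = |B₁ − B₂| = |2.67×10⁻⁵ − 1.13×10⁻⁶| = 2.56×10⁻⁵ T.

B ≈ 25.6 μT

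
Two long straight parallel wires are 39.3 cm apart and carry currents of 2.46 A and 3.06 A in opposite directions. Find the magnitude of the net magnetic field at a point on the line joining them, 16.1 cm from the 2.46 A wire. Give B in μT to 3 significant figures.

B ≈ 5.69 μT

Each long wire gives B = μ₀I/(2πd). Distances are d₁ = 0.161 m and d₂ = 0.232 m.
B₁ = 3.06×10⁻⁶ T, B₂ = 2.64×10⁻⁶ T.
Between antiparallel currents both contributions point the same way, so they add. B = B₁ + B₂ = 3.06×10⁻⁶ + 2.64×10⁻⁶ = 5.69×10⁻⁶ T.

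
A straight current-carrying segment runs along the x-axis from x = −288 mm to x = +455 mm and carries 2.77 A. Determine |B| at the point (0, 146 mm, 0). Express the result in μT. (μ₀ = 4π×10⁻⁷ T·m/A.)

For a finite straight segment, B = (μ₀I/4πd)(sinθ₁ + sinθ₂), where θ₁, θ₂ are the angles from the perpendicular to each end.
The perpendicular distance is d = 0.146 m; the end-offsets along the wire are a = 0.288 m and b = 0.455 m.
sinθ₁ = 0.288/√(0.288²+0.146²) = 0.8919; sinθ₂ = 0.455/√(0.455²+0.146²) = 0.9522.
B = (4π×10⁻⁷ × 2.77) / (4π × 0.146) × (0.8919 + 0.9522) = 3.50×10⁻⁶ T.

B ≈ 3.50 μT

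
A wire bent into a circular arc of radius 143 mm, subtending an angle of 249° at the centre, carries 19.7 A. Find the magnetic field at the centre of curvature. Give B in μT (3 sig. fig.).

The Biot–Savart field of a circular arc at its centre is B = μ₀Iφ/(4πR), with φ = 4.346 rad.
B = (4π×10⁻⁷ × 19.7 × 4.346) / (4π × 0.143) = 5.99×10⁻⁵ T.

B ≈ 59.9 μT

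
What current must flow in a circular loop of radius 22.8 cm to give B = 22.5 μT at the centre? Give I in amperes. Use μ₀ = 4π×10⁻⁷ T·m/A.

At the centre of a circular loop B = μ₀I/(2R), so I = 2RB/μ₀.
With R = 0.228 m, I = 2 × 0.228 × 2.25×10⁻⁵ / (4π×10⁻⁷) = 8.16 A.

I ≈ 8.16 A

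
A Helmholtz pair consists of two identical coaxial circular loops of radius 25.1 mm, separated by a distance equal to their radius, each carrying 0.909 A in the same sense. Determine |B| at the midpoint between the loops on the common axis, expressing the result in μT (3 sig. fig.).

Each loop contributes B = μ₀IR²/[2(R²+z²)^(3/2)] on the axis, with z measured from that loop.
Loop 1 (z = 0.01255 m): B₁ = 1.63×10⁻⁵ T. Loop 2 (z = 0.01255 m): B₂ = 1.63×10⁻⁵ T.
The fields add: B = B₁ + B₂ = 3.26×10⁻⁵ T.

B ≈ 32.6 μT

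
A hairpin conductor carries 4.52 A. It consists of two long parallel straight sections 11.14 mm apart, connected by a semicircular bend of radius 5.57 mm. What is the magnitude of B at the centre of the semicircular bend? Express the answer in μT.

B ≈ 417 μT

The semicircular arc contributes B_arc = μ₀I·π/(4πR) = μ₀I/(4R) = 2.55×10⁻⁴ T.
Each semi-infinite lead is at perpendicular distance R = 0.00557 m from the centre, with the perpendicular foot at its near end, so it contributes μ₀I/(4πR); both point the same way, together 1.62×10⁻⁴ T.
Arc and leads all point the same direction: B = 2.55×10⁻⁴ + 1.62×10⁻⁴ = 4.17×10⁻⁴ T.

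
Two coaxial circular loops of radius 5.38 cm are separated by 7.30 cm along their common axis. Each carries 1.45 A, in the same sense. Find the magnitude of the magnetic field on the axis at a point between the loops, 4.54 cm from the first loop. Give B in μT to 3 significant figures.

Each loop contributes B = μ₀IR²/[2(R²+z²)^(3/2)] on the axis, with z measured from that loop.
Loop 1 (z = 0.0454 m): B₁ = 7.56×10⁻⁶ T. Loop 2 (z = 0.0276 m): B₂ = 1.19×10⁻⁵ T.
The fields add: B = B₁ + B₂ = 1.95×10⁻⁵ T.

B ≈ 19.5 μT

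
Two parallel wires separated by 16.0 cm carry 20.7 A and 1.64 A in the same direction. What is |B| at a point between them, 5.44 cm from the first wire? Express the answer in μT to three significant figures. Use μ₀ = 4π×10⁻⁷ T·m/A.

Each long wire gives B = μ₀I/(2πd). Distances are d₁ = 0.0544 m and d₂ = 0.1056 m.
B₁ = 7.61×10⁻⁵ T, B₂ = 3.11×10⁻⁶ T.
Between parallel currents the two contributions point in opposite directions, so they subtract. B = |B₁ − B₂| = |7.61×10⁻⁵ − 3.11×10⁻⁶| = 7.30×10⁻⁵ T.

B ≈ 73.0 μT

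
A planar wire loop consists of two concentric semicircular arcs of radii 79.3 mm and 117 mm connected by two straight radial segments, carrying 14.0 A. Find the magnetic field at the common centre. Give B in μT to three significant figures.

The radial connectors point toward the centre, so dl × r̂ = 0 and they contribute nothing.
Each semicircle gives μ₀I/(4R): inner arc 5.55×10⁻⁵ T, outer arc 3.76×10⁻⁵ T.
The two arcs carry current in opposite angular senses, so their fields oppose: B = |5.55×10⁻⁵ − 3.76×10⁻⁵| = 1.79×10⁻⁵ T.

B ≈ 17.9 μT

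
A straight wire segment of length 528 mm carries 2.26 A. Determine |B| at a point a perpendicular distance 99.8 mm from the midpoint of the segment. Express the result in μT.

For a finite straight segment, B = (μ₀I/4πd)(sinθ₁ + sinθ₂), where θ₁, θ₂ are the angles from the perpendicular to each end.
The perpendicular from the point meets the wire at its midpoint, so each end is L/2 = 0.264 m away along the wire.
sinθ₁ = 0.264/√(0.264²+0.0998²) = 0.9354; sinθ₂ = 0.264/√(0.264²+0.0998²) = 0.9354.
B = (4π×10⁻⁷ × 2.26) / (4π × 0.0998) × (0.9354 + 0.9354) = 4.24×10⁻⁶ T.

B ≈ 4.24 μT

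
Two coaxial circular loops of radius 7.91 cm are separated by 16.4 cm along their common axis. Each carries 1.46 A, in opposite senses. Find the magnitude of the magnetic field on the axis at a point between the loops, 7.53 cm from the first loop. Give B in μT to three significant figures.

B ≈ 0.987 μT

Each loop contributes B = μ₀IR²/[2(R²+z²)^(3/2)] on the axis, with z measured from that loop.
Loop 1 (z = 0.0753 m): B₁ = 4.41×10⁻⁶ T. Loop 2 (z = 0.0887 m): B₂ = 3.42×10⁻⁶ T.
The fields oppose: B = |B₁ − B₂| = 9.87×10⁻⁷ T.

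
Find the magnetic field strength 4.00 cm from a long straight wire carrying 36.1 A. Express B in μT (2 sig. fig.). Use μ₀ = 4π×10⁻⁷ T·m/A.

B ≈ 180 μT

For an infinitely long straight wire, B = μ₀I/(2πd).
B = (4π×10⁻⁷ × 36.1) / (2π × 0.04) = 1.80×10⁻⁴ T.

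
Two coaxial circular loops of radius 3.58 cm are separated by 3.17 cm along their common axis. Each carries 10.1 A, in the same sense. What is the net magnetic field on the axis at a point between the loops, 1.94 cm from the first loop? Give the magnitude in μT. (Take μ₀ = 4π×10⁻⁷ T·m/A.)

B ≈ 270 μT

Each loop contributes B = μ₀IR²/[2(R²+z²)^(3/2)] on the axis, with z measured from that loop.
Loop 1 (z = 0.0194 m): B₁ = 1.20×10⁻⁴ T. Loop 2 (z = 0.0123 m): B₂ = 1.50×10⁻⁴ T.
The fields add: B = B₁ + B₂ = 2.70×10⁻⁴ T.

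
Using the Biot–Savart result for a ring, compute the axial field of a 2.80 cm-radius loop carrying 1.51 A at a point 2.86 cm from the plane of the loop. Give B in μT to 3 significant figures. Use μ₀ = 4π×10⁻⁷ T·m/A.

On the axis of a circular loop, B = μ₀IR² / [2(R²+z²)^(3/2)].
R² + z² = (0.028)² + (0.0286)² = 0.001602 m², and (R²+z²)^(3/2) = 6.41×10⁻⁵ m³.
B = (4π×10⁻⁷ × 1.51 × 0.000784) / (2 × 6.41×10⁻⁵) = 1.16×10⁻⁵ T.

B ≈ 11.6 μT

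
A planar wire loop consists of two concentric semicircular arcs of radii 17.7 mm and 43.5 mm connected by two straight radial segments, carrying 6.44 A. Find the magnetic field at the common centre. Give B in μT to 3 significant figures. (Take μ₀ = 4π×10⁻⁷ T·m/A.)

The radial connectors point toward the centre, so dl × r̂ = 0 and they contribute nothing.
Each semicircle gives μ₀I/(4R): inner arc 1.14×10⁻⁴ T, outer arc 4.65×10⁻⁵ T.
The two arcs carry current in opposite angular senses, so their fields oppose: B = |1.14×10⁻⁴ − 4.65×10⁻⁵| = 6.78×10⁻⁵ T.

B ≈ 67.8 μT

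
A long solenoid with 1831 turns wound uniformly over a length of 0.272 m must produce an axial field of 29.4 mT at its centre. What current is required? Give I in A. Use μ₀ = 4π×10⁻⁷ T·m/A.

I ≈ 3.48 A

Inside a long solenoid B = μ₀nI with n = 6732 m⁻¹, so I = B/(μ₀n).
I = 2.94×10⁻² / (4π×10⁻⁷ × 6732) = 3.48 A.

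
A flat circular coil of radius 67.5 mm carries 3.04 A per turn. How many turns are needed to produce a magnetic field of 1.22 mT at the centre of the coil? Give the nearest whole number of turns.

N = 43

For an N-turn coil, B = Nμ₀I/(2R). A single turn gives B₁ = 2.83×10⁻⁵ T with R = 0.0675 m.
N = B/B₁ = 1.22×10⁻³ / 2.83×10⁻⁵ = 43.11.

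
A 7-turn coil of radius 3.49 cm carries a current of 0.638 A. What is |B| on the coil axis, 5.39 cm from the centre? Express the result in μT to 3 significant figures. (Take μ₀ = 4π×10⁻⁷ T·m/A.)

For an N-turn flat coil, B = Nμ₀IR²/[2(R²+z²)^(3/2)] with R = 0.0349 m, z = 0.0539 m.
B = 7 × 1.84×10⁻⁶ T = 1.29×10⁻⁵ T.

B ≈ 12.9 μT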